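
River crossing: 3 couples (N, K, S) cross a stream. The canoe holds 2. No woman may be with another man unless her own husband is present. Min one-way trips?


Label couples N, K, S (H = husband, W = wife).
Counting alone: 6 people, the canoe carries 2 and someone must bring it back, so each round trip nets at most +1 on the far side until the last crossing → at least 9 trips. The jealousy constraint makes 9 impossible; the shortest valid schedule has 11:
1. WN+WK →  (far: WN,WK; near: HN,HK,HS,WS)
2. WN ←       (far: WK; near: HN,HK,HS,WN,WS)
3. WN+WS →  (far: WN,WK,WS; near: HN,HK,HS)
4. WN ←       (far: WK,WS; near: HN,HK,HS,WN)
5. HK+HS →  (far: HK,WK,HS,WS; near: HN,WN)
6. HK+WK ←  (far: HS,WS; near: HN,WN,HK,WK)
7. HN+HK →  (far: HN,HK,HS,WS; near: WN,WK)
8. WS ←       (far: HN,HK,HS; near: WN,WK,WS)
9. WN+WK →  (far: HN,WN,HK,WK,HS; near: WS)
10. HS ←      (far: HN,WN,HK,WK; near: HS,WS)
11. HS+WS → (far: all six; near: empty)
In every state each wife is either with her husband or with no other man.
Minimum trips = 11

11


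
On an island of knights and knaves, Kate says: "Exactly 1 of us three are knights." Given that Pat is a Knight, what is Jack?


Kate claims exactly 1 knights among Kate, Pat, Jack.
Given: Pat is a Knight.

Case 1: Kate is a Knight (tells truth)
  Then exactly 1 of the three are knights.
  Counting Kate, Pat: 2 knight(s) so far. Need -1 more → impossible.
Case 2: Kate is a Knave (lies)
  Then the count is NOT 1.
  If Jack = Knave, count = 1 = 1 → claim would be true, contradicts lie.
  If Jack = Knight, count = 2 ≠ 1 → lie confirmed ✓

Jack is a Knight.

Knight


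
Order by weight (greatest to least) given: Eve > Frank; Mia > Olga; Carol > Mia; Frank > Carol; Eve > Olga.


Constraints: Eve > Frank; Mia > Olga; Carol > Mia; Frank > Carol; Eve > Olga
Method: at each step, the next-highest is the one remaining person who never appears on the smaller side of a constraint between remaining people.
  Step 1: remaining {Olga, Mia, Carol, Frank, Eve}; on the smaller side: {Olga, Mia, Carol, Frank} → Eve is next (Eve > Frank; Eve > Olga).
  Step 2: remaining {Olga, Mia, Carol, Frank}; on the smaller side: {Olga, Mia, Carol} → Frank is next (Frank > Carol).
  Step 3: remaining {Olga, Mia, Carol}; on the smaller side: {Olga, Mia} → Carol is next (Carol > Mia).
  Step 4: remaining {Olga, Mia}; on the smaller side: {Olga} → Mia is next (Mia > Olga).
  Step 5: only Olga remains → lowest.
Final ranking (highest to lowest):

Eve > Frank > Carol > Mia > Olga


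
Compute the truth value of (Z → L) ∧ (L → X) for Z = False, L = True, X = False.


Z = False, L = True, X = False
Step 1: Z → L is false only when Z=True and L=False. Result: True
Step 2: L → X is false only when L=True and X=False. Result: False
Step 3: True ∧ False = False

False


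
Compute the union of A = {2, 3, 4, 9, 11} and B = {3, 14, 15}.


A = {2, 3, 4, 9, 11}
B = {3, 14, 15}
Operation: union
All elements combined: 2, 3, 4, 9, 11, 14, 15

{2, 3, 4, 9, 11, 14, 15}


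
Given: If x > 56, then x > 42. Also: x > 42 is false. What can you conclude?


Modus tollens: P → Q, ¬Q ⊢ ¬P
P: x > 56
Q: x > 42
We have P → Q and Q is false.
By modus tollens, P must be false.

It is not the case that x > 56


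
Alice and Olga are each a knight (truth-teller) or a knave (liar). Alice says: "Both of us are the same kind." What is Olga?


Alice says: "Both of us are the same kind."
Case 1: Alice is a Knight (truth-teller)
  Statement is true → they ARE the same → Olga is also a Knight
Case 2: Alice is a Knave (liar)
  Statement is false → they are NOT the same → Olga is a Knight
In both cases, Olga is a Knight.

Knight


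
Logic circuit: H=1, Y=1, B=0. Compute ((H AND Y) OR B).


H AND Y = 1&1 = 1
1 OR 0 = 1

1


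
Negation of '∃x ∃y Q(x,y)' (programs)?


Original: ∃x ∃y Q(x,y)
Rule: ¬∀→∃, ¬∃→∀, negate predicate.
Negation: ∀x ∀y ¬Q(x,y)

∀x ∀y ¬Q(x,y)


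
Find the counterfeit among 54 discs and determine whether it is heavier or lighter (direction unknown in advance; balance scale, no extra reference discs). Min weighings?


Let n = 54. 108 possibilities (n discs × lighter/heavier); each weighing has 3 outcomes.
Bound for k weighings: say the first weighing puts j discs on each pan. If it tips, the 2j weighed discs remain suspects (each with a known direction) and k-1 weighings give 3^(k-1) outcomes; 3^(k-1) is odd, so 2j ≤ 3^(k-1) - 1. If it balances, the n - 2j unweighed discs remain with direction unknown: 2(n - 2j) ≤ 3^(k-1) - 1 by the same parity argument. Adding, n ≤ (3^(k-1) - 1) + (3^(k-1) - 1)/2 = (3^k - 3)/2, and the classical three-group strategy achieves this (3 discs in 2 weighings, 12 in 3, 39 in 4, 120 in 5).
So we need the smallest k with (3^k - 3)/2 ≥ 54.
k = 4: (3^4 - 3)/2 = 39 < 54 ✗
k = 5: (3^5 - 3)/2 = 120 ≥ 54 ✓

5


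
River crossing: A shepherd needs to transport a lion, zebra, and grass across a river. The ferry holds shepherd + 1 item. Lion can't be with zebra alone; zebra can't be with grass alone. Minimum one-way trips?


1. shepherd+zebra → 2. shepherd ← 3. shepherd+lion → 4. shepherd+zebra ← 5. shepherd+grass → 6. shepherd ← 7. shepherd+zebra →
Minimum trips = 7

7


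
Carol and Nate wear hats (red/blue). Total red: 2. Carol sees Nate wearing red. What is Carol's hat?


Total red = 2, Nate = red
Red accounted for: 1
Remaining for Carol: 1
Carol's hat is red.

red


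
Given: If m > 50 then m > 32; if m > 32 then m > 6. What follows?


Hypothetical syllogism: P → Q, Q → R ⊢ P → R
Premise 1: m > 50 → m > 32
Premise 2: m > 32 → m > 6
Chain the implications: the middle term (m > 32) links the two.
Conclusion: If m > 50, then m > 6.

If m > 50, then m > 6.


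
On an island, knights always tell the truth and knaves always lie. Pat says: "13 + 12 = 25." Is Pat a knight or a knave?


Statement: "13 + 12 = 25."
Actual: 13 + 12 = 25
Claimed: 25
Statement is TRUE → Pat tells the truth → Knight

Knight


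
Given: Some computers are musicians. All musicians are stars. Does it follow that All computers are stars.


Premise 1: Some computers are musicians.
Premise 2: All musicians are stars.
Conclusion: All computers are stars.
Fallacy: illicit minor. The minor term (computers) is distributed in the conclusion ('All computers ...') but undistributed in its premise ('Some computers are musicians' doesn't cover all computers).
Only 'Some computers are stars' follows, not 'All'.

Invalid


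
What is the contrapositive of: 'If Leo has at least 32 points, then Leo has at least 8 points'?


Original: If Leo has at least 32 points, then Leo has at least 8 points
Contrapositive: If ¬Q, then ¬P
Negate Q: not (Leo has at least 8 points)
Negate P: not (Leo has at least 32 points)

If not (Leo has at least 8 points), then not (Leo has at least 32 points).


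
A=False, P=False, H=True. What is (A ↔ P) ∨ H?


A = False, P = False, H = True
Expression: (A ↔ P) ∨ H
Step 1: A ↔ P = (False iff False) (true when values match) = True
Step 2: (True) ∨ H = True OR True = True

True


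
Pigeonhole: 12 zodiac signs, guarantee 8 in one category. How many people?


Pigeonhole: to guarantee k in one of n categories, need (k-1)×n + 1.
k = 8, n = 12
Minimum = (8-1) × 12 + 1 = 7 × 12 + 1

85


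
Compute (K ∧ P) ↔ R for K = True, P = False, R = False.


K = True, P = False, R = False
Step 1: K ∧ P = True AND False = False
Step 2: (False) ↔ R: true when both sides have same truth value.
Result: False ↔ False = True

True


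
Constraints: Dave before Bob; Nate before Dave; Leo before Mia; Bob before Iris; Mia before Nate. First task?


Constraints: Dave before Bob; Nate before Dave; Leo before Mia; Bob before Iris; Mia before Nate
The first task can have nothing scheduled before it, so it must never appear on the right of a 'before'.
Tasks appearing after some 'before': Bob, Dave, Mia, Iris, Nate.
The only task not in that list is Leo → it is first.

Leo


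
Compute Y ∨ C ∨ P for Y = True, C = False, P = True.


Y = True, C = False, P = True
Step 1: Y ∨ C = True OR False = True
Step 2: True ∨ P = True OR True = True
OR is true when at least one operand is true.

True


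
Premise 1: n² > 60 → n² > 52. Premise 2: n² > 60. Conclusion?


Modus ponens: P → Q, P ⊢ Q
P: n² > 60
Q: n² > 52
We have P → Q and P is true.
By modus ponens, Q must be true.

n² > 52


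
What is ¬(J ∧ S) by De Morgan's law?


De Morgan's law: ¬(P ∧ Q) ≡ ¬P ∨ ¬Q
¬(J ∧ S) = ¬J ∨ ¬S

¬J ∨ ¬S


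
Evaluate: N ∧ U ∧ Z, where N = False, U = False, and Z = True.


N = False, U = False, Z = True
Step 1: N ∧ U = False AND False = False
Step 2: (False) ∧ Z = (False) AND True = False
AND is true only when ALL operands are true.

False


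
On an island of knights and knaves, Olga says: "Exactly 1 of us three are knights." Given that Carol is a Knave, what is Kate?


Olga claims exactly 1 knights among Olga, Carol, Kate.
Given: Carol is a Knave.

Case 1: Olga is a Knight (tells truth)
  Then exactly 1 of the three are knights.
  Counting Olga, Carol: 1 knight(s) so far. Need 0 more → Kate = Knave.
Case 2: Olga is a Knave (lies)
  Then the count is NOT 1.
  If Kate = Knight, count = 1 = 1 → claim would be true, contradicts lie.
  If Kate = Knave, count = 0 ≠ 1 → lie confirmed ✓

Kate is a Knave.

Knave


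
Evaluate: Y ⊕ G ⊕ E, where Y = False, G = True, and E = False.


Y = False, G = True, E = False
Step 1: Y ⊕ G = False XOR True = True
Step 2: True ⊕ E = True XOR False = True
XOR is true when an odd number of operands are true.

True


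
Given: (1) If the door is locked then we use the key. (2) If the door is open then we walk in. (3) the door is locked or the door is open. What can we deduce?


Constructive dilemma: (P → Q) ∧ (R → S), P ∨ R ⊢ Q ∨ S
Premise 1: the door is locked → we use the key
Premise 2: the door is open → we walk in
Premise 3: the door is locked ∨ the door is open
Case 1: Assuming the door is locked, then by Premise 1, we use the key.
Case 2: Assuming the door is open, then by Premise 2, we walk in.
Since one of the door is locked or the door is open must hold, we get we use the key or we walk in.

We use the key or we walk in.


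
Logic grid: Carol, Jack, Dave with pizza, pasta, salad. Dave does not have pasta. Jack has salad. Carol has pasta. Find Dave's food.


From clues:
  Jack → salad
  Carol → pasta
By elimination, Dave gets the remaining.

pizza


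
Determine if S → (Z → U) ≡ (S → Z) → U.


Expression 1: S → (Z → U)
Expression 2: (S → Z) → U
Truth table (S Z U | Expr1 Expr2):
  T T T |   T     T
  T T F |   F     F
  T F T |   T     T
  T F F |   T     T
  F T T |   T     T
  F T F |   T     F   ← differ
  F F T |   T     T
  F F F |   T     F   ← differ
Counterexample: S=F, Z=T, U=F gives Expr1 = T but Expr2 = F, so the expressions are NOT logically equivalent.

No


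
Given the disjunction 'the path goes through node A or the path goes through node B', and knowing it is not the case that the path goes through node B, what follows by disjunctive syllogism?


Disjunctive syllogism: P ∨ Q, ¬P ⊢ Q
Disjunction: the path goes through node A ∨ the path goes through node B
We know it is not the case that the path goes through node B.
By disjunctive syllogism, the other disjunct must be true.

The path goes through node A


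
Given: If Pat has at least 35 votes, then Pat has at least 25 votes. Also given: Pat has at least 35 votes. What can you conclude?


Modus ponens: P → Q, P ⊢ Q
P: Pat has at least 35 votes
Q: Pat has at least 25 votes
We have P → Q and P is true.
By modus ponens, Q must be true.

Pat has at least 25 votes


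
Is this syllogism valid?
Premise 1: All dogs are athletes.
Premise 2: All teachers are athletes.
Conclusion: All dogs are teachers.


Premise 1: All dogs are athletes.
Premise 2: All teachers are athletes.
Conclusion: All dogs are teachers.
Fallacy: undistributed middle. athletes is predicate in both.
Counterexample: dogs and teachers could be disjoint subsets of athletes.

Invalid


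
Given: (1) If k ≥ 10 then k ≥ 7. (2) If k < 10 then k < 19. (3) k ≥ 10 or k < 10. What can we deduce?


Constructive dilemma: (P → Q) ∧ (R → S), P ∨ R ⊢ Q ∨ S
Premise 1: k ≥ 10 → k ≥ 7
Premise 2: k < 10 → k < 19
Premise 3: k ≥ 10 ∨ k < 10
Case 1: Assuming k ≥ 10, then by Premise 1, k ≥ 7.
Case 2: Assuming k < 10, then by Premise 2, k < 19.
Since one of k ≥ 10 or k < 10 must hold, we get k ≥ 7 or k < 19.

k ≥ 7 or k < 19.


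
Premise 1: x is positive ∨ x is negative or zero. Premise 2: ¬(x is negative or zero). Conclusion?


Disjunctive syllogism: P ∨ Q, ¬P ⊢ Q
Disjunction: x is positive ∨ x is negative or zero
We know it is not the case that x is negative or zero.
By disjunctive syllogism, the other disjunct must be true.

x is positive


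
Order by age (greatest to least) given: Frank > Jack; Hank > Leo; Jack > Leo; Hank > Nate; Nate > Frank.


Constraints: Frank > Jack; Hank > Leo; Jack > Leo; Hank > Nate; Nate > Frank
Method: at each step, the next-highest is the one remaining person who never appears on the smaller side of a constraint between remaining people.
  Step 1: remaining {Leo, Hank, Nate, Frank, Jack}; on the smaller side: {Leo, Nate, Frank, Jack} → Hank is next (Hank > Leo; Hank > Nate).
  Step 2: remaining {Leo, Nate, Frank, Jack}; on the smaller side: {Leo, Frank, Jack} → Nate is next (Nate > Frank).
  Step 3: remaining {Leo, Frank, Jack}; on the smaller side: {Leo, Jack} → Frank is next (Frank > Jack).
  Step 4: remaining {Leo, Jack}; on the smaller side: {Leo} → Jack is next (Jack > Leo).
  Step 5: only Leo remains → lowest.
Final ranking (highest to lowest):

Hank > Nate > Frank > Jack > Leo


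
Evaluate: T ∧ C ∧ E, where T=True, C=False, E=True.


T = True, C = False, E = True
Expression: T ∧ C ∧ E
Step 1: T ∧ C = True AND False = False
Step 2: (False) ∧ E = False AND True = False

False


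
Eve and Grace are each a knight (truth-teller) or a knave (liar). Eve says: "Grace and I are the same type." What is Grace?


Eve says: "Grace and I are the same type."
Case 1: Eve is a Knight (truth-teller)
  Statement is true → they ARE the same → Grace is also a Knight
Case 2: Eve is a Knave (liar)
  Statement is false → they are NOT the same → Grace is a Knight
In both cases, Grace is a Knight.

Knight


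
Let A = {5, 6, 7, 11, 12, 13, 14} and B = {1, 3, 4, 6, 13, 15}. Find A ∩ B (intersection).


A = {5, 6, 7, 11, 12, 13, 14}
B = {1, 3, 4, 6, 13, 15}
Operation: intersection
Elements in both: 6, 13

{6, 13}


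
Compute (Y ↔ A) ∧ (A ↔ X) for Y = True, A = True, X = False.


Y = True, A = True, X = False
Step 1: Y ↔ A is true when Y and A have the same value. Result: True
Step 2: A ↔ X is true when A and X have the same value. Result: False
Step 3: True ∧ False = False

False


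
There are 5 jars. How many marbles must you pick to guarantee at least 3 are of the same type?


Pigeonhole: to guarantee k in one of n categories, need (k-1)×n + 1.
k = 3, n = 5
Minimum = (3-1) × 5 + 1 = 2 × 5 + 1

11


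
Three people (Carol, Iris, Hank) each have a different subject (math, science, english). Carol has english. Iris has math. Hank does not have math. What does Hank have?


From clues:
  Carol → english
  Iris → math
By elimination, Hank gets the remaining.

science


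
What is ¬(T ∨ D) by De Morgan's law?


De Morgan's law: ¬(P ∨ Q) ≡ ¬P ∧ ¬Q
¬(T ∨ D) = ¬T ∧ ¬D

¬T ∧ ¬D


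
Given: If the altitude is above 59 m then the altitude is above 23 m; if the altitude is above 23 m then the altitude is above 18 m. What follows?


Hypothetical syllogism: P → Q, Q → R ⊢ P → R
Premise 1: the altitude is above 59 m → the altitude is above 23 m
Premise 2: the altitude is above 23 m → the altitude is above 18 m
Chain the implications: the middle term (the altitude is above 23 m) links the two.
Conclusion: If the altitude is above 59 m, then the altitude is above 18 m.

If the altitude is above 59 m, then the altitude is above 18 m.


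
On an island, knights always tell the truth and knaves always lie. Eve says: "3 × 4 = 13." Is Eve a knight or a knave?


Statement: "3 × 4 = 13."
Actual: 3 × 4 = 12
Claimed: 13
Statement is FALSE → Eve lies → Knave

Knave


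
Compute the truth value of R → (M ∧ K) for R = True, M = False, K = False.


R = True, M = False, K = False
Step 1: M ∧ K = False AND False = False
Step 2: R → (False): false only when R=True and consequent=False.
Result: False

False


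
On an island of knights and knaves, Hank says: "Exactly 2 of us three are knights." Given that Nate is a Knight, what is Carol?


Hank claims exactly 2 knights among Hank, Nate, Carol.
Given: Nate is a Knight.

Case 1: Hank is a Knight (tells truth)
  Then exactly 2 of the three are knights.
  Counting Hank, Nate: 2 knight(s) so far. Need 0 more → Carol = Knave.
Case 2: Hank is a Knave (lies)
  Then the count is NOT 2.
  If Carol = Knight, count = 2 = 2 → claim would be true, contradicts lie.
  If Carol = Knave, count = 1 ≠ 2 → lie confirmed ✓

Carol is a Knave.

Knave


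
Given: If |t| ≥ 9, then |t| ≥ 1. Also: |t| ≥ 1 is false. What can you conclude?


Modus tollens: P → Q, ¬Q ⊢ ¬P
P: |t| ≥ 9
Q: |t| ≥ 1
We have P → Q and Q is false.
By modus tollens, P must be false.

It is not the case that |t| ≥ 9


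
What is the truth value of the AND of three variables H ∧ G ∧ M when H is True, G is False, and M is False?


H = True, G = False, M = False
Step 1: H ∧ G = True AND False = False
Step 2: (False) ∧ M = (False) AND False = False
AND is true only when ALL operands are true.

False


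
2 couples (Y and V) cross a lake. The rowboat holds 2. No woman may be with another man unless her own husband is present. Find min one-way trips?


Label couples Y and V.
1. WY+WV → (far: WY,WV; near: HY,HV)
2. WY ←   (far: WV; near: HY,HV,WY)
3. HY+HV → (far: HY,HV,WV; near: WY)
4. HY ←   (far: HV,WV; near: HY,WY)  — HY returns, since WY is alone on near bank
5. HY+WY → (far: all four; near: empty)
Every state respects the constraint.
Minimum trips = 5

5


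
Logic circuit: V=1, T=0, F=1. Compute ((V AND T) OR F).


V AND T = 1&0 = 0
0 OR 1 = 1

1


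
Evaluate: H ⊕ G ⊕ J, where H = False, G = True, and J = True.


H = False, G = True, J = True
Step 1: H ⊕ G = False XOR True = True
Step 2: True ⊕ J = True XOR True = False
XOR is true when an odd number of operands are true.

False


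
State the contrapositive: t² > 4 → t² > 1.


Original: If t² > 4, then t² > 1
Contrapositive: If ¬Q, then ¬P
Negate Q: not (t² > 1)
Negate P: not (t² > 4)

If not (t² > 1), then not (t² > 4).


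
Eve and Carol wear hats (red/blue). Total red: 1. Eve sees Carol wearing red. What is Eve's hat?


Total red = 1, Carol = red
Red accounted for: 1
Remaining for Eve: 0
Eve's hat is blue.

blue


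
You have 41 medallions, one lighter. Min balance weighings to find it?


Each weighing has 3 outcomes (left heavy / balance / right heavy), so k weighings distinguish at most 3^k cases; splitting into three near-equal groups achieves this.
Need 3^k ≥ 41: 3^3 = 27 < 41 ≤ 3^4 = 81
k = ⌈log₃(41)⌉ = 4

4


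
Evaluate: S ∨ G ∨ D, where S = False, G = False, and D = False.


S = False, G = False, D = False
Step 1: S ∨ G = False OR False = False
Step 2: False ∨ D = False OR False = False
OR is true when at least one operand is true.

False


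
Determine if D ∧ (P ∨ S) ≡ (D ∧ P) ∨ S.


Expression 1: D ∧ (P ∨ S)
Expression 2: (D ∧ P) ∨ S
Truth table (D P S | Expr1 Expr2):
  T T T |   T     T
  T T F |   T     T
  T F T |   T     T
  T F F |   F     F
  F T T |   F     T   ← differ
  F T F |   F     F
  F F T |   F     T   ← differ
  F F F |   F     F
Counterexample: D=F, P=T, S=T gives Expr1 = F but Expr2 = T, so the expressions are NOT logically equivalent.

No


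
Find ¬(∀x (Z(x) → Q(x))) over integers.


Original: ∀x (Z(x) → Q(x))
Rule: ¬∀→∃, ¬∃→∀, negate predicate.
Negation: ∃x (Z(x) ∧ ¬Q(x))

∃x (Z(x) ∧ ¬Q(x))


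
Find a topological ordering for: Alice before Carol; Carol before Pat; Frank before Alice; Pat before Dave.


Constraints: Alice before Carol; Carol before Pat; Frank before Alice; Pat before Dave
Method: repeatedly schedule the remaining task that has no remaining task required before it.
  Step 1: remaining {Carol, Alice, Frank, Dave, Pat}; every task except Frank still has a predecessor pending → schedule Frank.
  Step 2: remaining {Carol, Alice, Dave, Pat}; every task except Alice still has a predecessor pending → schedule Alice.
  Step 3: remaining {Carol, Dave, Pat}; every task except Carol still has a predecessor pending → schedule Carol.
  Step 4: remaining {Dave, Pat}; every task except Pat still has a predecessor pending → schedule Pat.
  Step 5: only Dave remains → schedule Dave.
Resulting order:

Frank → Alice → Carol → Pat → Dave


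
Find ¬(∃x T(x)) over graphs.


Original: ∃x T(x)
Rule: ¬∀→∃, ¬∃→∀, negate predicate.
Negation: ∀x ¬T(x)

∀x ¬T(x)


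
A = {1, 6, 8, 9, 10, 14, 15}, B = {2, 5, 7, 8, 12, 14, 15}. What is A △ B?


A = {1, 6, 8, 9, 10, 14, 15}
B = {2, 5, 7, 8, 12, 14, 15}
Operation: symmetric difference
In A only: [1, 6, 9, 10], in B only: [2, 5, 7, 12]

{1, 2, 5, 6, 7, 9, 10, 12}


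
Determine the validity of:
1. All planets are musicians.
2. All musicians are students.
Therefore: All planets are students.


Premise 1: All planets are musicians.
Premise 2: All musicians are students.
Conclusion: All planets are students.
Barbara syllogism (AAA-1): All A are B, All B are C → All A are C.
Middle term (musicians) distributed in premise 2.

Valid


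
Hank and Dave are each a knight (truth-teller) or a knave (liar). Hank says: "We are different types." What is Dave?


Hank says: "We are different types."
Case 1: Hank is a Knight (truth-teller)
  Statement is true → they ARE different → Dave is a Knave
Case 2: Hank is a Knave (liar)
  Statement is false → they are NOT different → Dave is a Knave
In both cases, Dave is a Knave.

Knave


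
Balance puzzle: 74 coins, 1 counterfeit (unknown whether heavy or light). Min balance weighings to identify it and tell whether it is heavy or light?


Let n = 74. 148 possibilities (n coins × lighter/heavier); each weighing has 3 outcomes.
Bound for k weighings: say the first weighing puts j coins on each pan. If it tips, the 2j weighed coins remain suspects (each with a known direction) and k-1 weighings give 3^(k-1) outcomes; 3^(k-1) is odd, so 2j ≤ 3^(k-1) - 1. If it balances, the n - 2j unweighed coins remain with direction unknown: 2(n - 2j) ≤ 3^(k-1) - 1 by the same parity argument. Adding, n ≤ (3^(k-1) - 1) + (3^(k-1) - 1)/2 = (3^k - 3)/2, and the classical three-group strategy achieves this (3 coins in 2 weighings, 12 in 3, 39 in 4, 120 in 5).
So we need the smallest k with (3^k - 3)/2 ≥ 74.
k = 4: (3^4 - 3)/2 = 39 < 74 ✗
k = 5: (3^5 - 3)/2 = 120 ≥ 74 ✓

5


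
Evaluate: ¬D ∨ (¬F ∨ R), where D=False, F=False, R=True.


D = False, F = False, R = True
Expression: ¬D ∨ (¬F ∨ R)
Step 1: ¬F = NOT False = True
Step 2: ¬F ∨ R = True OR True = True
Step 3: ¬D = NOT False = True
Step 4: (True) ∨ (True) = True OR True = True

True


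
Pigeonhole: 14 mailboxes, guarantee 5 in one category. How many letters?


Pigeonhole: to guarantee k in one of n categories, need (k-1)×n + 1.
k = 5, n = 14
Minimum = (5-1) × 14 + 1 = 4 × 14 + 1

57


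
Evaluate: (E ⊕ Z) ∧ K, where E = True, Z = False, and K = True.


E = True, Z = False, K = True
Step 1: E ⊕ Z = True XOR False = True
Step 2: True ∧ K = True AND True = True
XOR true when exactly one of E,Z is true; then AND with K.

True


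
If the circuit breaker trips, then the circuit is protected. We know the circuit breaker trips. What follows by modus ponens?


Modus ponens: P → Q, P ⊢ Q
P: the circuit breaker trips
Q: the circuit is protected
We have P → Q and P is true.
By modus ponens, Q must be true.

The circuit is protected


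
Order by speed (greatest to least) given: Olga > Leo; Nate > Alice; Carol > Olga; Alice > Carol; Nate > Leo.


Constraints: Olga > Leo; Nate > Alice; Carol > Olga; Alice > Carol; Nate > Leo
Method: at each step, the next-highest is the one remaining person who never appears on the smaller side of a constraint between remaining people.
  Step 1: remaining {Carol, Nate, Leo, Alice, Olga}; on the smaller side: {Carol, Leo, Alice, Olga} → Nate is next (Nate > Alice; Nate > Leo).
  Step 2: remaining {Carol, Leo, Alice, Olga}; on the smaller side: {Carol, Leo, Olga} → Alice is next (Alice > Carol).
  Step 3: remaining {Carol, Leo, Olga}; on the smaller side: {Leo, Olga} → Carol is next (Carol > Olga).
  Step 4: remaining {Leo, Olga}; on the smaller side: {Leo} → Olga is next (Olga > Leo).
  Step 5: only Leo remains → lowest.
Final ranking (highest to lowest):

Nate > Alice > Carol > Olga > Leo


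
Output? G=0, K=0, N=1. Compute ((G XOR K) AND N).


G XOR K = 0^0 = 0
0 AND 1 = 0

0


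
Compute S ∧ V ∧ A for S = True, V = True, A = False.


S = True, V = True, A = False
Step 1: S ∧ V = True AND True = True
Step 2: (True) ∧ A = (True) AND False = False
AND is true only when ALL operands are true.

False


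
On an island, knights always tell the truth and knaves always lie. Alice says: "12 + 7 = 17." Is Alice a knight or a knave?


Statement: "12 + 7 = 17."
Actual: 12 + 7 = 19
Claimed: 17
Statement is FALSE → Alice lies → Knave

Knave


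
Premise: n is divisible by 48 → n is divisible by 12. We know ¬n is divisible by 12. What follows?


Modus tollens: P → Q, ¬Q ⊢ ¬P
P: n is divisible by 48
Q: n is divisible by 12
We have P → Q and Q is false.
By modus tollens, P must be false.

It is not the case that n is divisible by 48


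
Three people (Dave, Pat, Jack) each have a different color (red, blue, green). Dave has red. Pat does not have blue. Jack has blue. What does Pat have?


From clues:
  Jack → blue
  Dave → red
By elimination, Pat gets the remaining.

green


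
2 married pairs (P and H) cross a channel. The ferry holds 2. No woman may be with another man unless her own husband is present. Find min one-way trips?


Label couples P and H.
1. WP+WH → (far: WP,WH; near: HP,HH)
2. WP ←   (far: WH; near: HP,HH,WP)
3. HP+HH → (far: HP,HH,WH; near: WP)
4. HP ←   (far: HH,WH; near: HP,WP)  — HP returns, since WP is alone on near bank
5. HP+WP → (far: all four; near: empty)
Every state respects the constraint.
Minimum trips = 5

5


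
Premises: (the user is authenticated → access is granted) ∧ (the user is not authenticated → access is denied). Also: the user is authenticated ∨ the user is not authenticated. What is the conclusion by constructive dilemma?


Constructive dilemma: (P → Q) ∧ (R → S), P ∨ R ⊢ Q ∨ S
Premise 1: the user is authenticated → access is granted
Premise 2: the user is not authenticated → access is denied
Premise 3: the user is authenticated ∨ the user is not authenticated
Case 1: Assuming the user is authenticated, then by Premise 1, access is granted.
Case 2: Assuming the user is not authenticated, then by Premise 2, access is denied.
Since one of the user is authenticated or the user is not authenticated must hold, we get access is granted or access is denied.

Access is granted or access is denied.


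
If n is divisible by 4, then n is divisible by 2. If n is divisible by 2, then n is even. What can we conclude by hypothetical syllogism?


Hypothetical syllogism: P → Q, Q → R ⊢ P → R
Premise 1: n is divisible by 4 → n is divisible by 2
Premise 2: n is divisible by 2 → n is even
Chain the implications: the middle term (n is divisible by 2) links the two.
Conclusion: If n is divisible by 4, then n is even.

If n is divisible by 4, then n is even.


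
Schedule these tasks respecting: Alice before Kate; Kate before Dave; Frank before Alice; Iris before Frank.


Constraints: Alice before Kate; Kate before Dave; Frank before Alice; Iris before Frank
Method: repeatedly schedule the remaining task that has no remaining task required before it.
  Step 1: remaining {Frank, Kate, Alice, Iris, Dave}; every task except Iris still has a predecessor pending → schedule Iris.
  Step 2: remaining {Frank, Kate, Alice, Dave}; every task except Frank still has a predecessor pending → schedule Frank.
  Step 3: remaining {Kate, Alice, Dave}; every task except Alice still has a predecessor pending → schedule Alice.
  Step 4: remaining {Kate, Dave}; every task except Kate still has a predecessor pending → schedule Kate.
  Step 5: only Dave remains → schedule Dave.
Resulting order:

Iris → Frank → Alice → Kate → Dave


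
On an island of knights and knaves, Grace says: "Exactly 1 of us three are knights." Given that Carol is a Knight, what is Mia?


Grace claims exactly 1 knights among Grace, Carol, Mia.
Given: Carol is a Knight.

Case 1: Grace is a Knight (tells truth)
  Then exactly 1 of the three are knights.
  Counting Grace, Carol: 2 knight(s) so far. Need -1 more → impossible.
Case 2: Grace is a Knave (lies)
  Then the count is NOT 1.
  If Mia = Knave, count = 1 = 1 → claim would be true, contradicts lie.
  If Mia = Knight, count = 2 ≠ 1 → lie confirmed ✓

Mia is a Knight.

Knight


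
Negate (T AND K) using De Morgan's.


De Morgan's law: ¬(P ∧ Q) ≡ ¬P ∨ ¬Q
¬(T ∧ K) = ¬T ∨ ¬K

¬T ∨ ¬K


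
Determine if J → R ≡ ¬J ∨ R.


Expression 1: J → R
Expression 2: ¬J ∨ R
Truth table (J R | Expr1 Expr2):
  T T |   T     T
  T F |   F     F
  F T |   T     T
  F F |   T     T
All 4 rows agree, so the expressions are logically equivalent.

Yes


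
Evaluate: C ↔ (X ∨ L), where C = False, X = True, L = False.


C = False, X = True, L = False
Step 1: X ∨ L = True OR False = True
Step 2: C ↔ (True): true when both sides have same truth value.
Result: False ↔ True = False

False


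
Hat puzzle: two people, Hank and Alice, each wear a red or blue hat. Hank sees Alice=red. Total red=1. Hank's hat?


Total red = 1, Alice = red
Red accounted for: 1
Remaining for Hank: 0
Hank's hat is blue.

blue


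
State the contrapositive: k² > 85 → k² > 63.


Original: If k² > 85, then k² > 63
Contrapositive: If ¬Q, then ¬P
Negate Q: not (k² > 63)
Negate P: not (k² > 85)

If not (k² > 63), then not (k² > 85).


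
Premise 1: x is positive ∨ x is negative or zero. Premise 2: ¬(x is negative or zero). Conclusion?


Disjunctive syllogism: P ∨ Q, ¬P ⊢ Q
Disjunction: x is positive ∨ x is negative or zero
We know it is not the case that x is negative or zero.
By disjunctive syllogism, the other disjunct must be true.

x is positive


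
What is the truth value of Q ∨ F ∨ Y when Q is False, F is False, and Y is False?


Q = False, F = False, Y = False
Step 1: Q ∨ F = False OR False = False
Step 2: False ∨ Y = False OR False = False
OR is true when at least one operand is true.

False


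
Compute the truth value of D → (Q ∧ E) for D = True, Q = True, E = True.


D = True, Q = True, E = True
Step 1: Q ∧ E = True AND True = True
Step 2: D → (True): false only when D=True and consequent=False.
Result: True

True


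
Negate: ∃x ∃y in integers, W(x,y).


Original: ∃x ∃y W(x,y)
Rule: ¬∀→∃, ¬∃→∀, negate predicate.
Negation: ∀x ∀y ¬W(x,y)

∀x ∀y ¬W(x,y)


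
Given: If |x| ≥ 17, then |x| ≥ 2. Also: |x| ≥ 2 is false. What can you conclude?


Modus tollens: P → Q, ¬Q ⊢ ¬P
P: |x| ≥ 17
Q: |x| ≥ 2
We have P → Q and Q is false.
By modus tollens, P must be false.

It is not the case that |x| ≥ 17


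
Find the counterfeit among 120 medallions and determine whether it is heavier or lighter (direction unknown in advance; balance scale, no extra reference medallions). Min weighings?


Let n = 120. 240 possibilities (n medallions × lighter/heavier); each weighing has 3 outcomes.
Bound for k weighings: say the first weighing puts j medallions on each pan. If it tips, the 2j weighed medallions remain suspects (each with a known direction) and k-1 weighings give 3^(k-1) outcomes; 3^(k-1) is odd, so 2j ≤ 3^(k-1) - 1. If it balances, the n - 2j unweighed medallions remain with direction unknown: 2(n - 2j) ≤ 3^(k-1) - 1 by the same parity argument. Adding, n ≤ (3^(k-1) - 1) + (3^(k-1) - 1)/2 = (3^k - 3)/2, and the classical three-group strategy achieves this (3 medallions in 2 weighings, 12 in 3, 39 in 4, 120 in 5).
So we need the smallest k with (3^k - 3)/2 ≥ 120.
k = 4: (3^4 - 3)/2 = 39 < 120 ✗
k = 5: (3^5 - 3)/2 = 120 ≥ 120 ✓

5


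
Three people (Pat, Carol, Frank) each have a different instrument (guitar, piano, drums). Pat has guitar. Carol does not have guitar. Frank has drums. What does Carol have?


From clues:
  Frank → drums
  Pat → guitar
By elimination, Carol gets the remaining.

piano


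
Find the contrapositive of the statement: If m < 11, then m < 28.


Original: If m < 11, then m < 28
Contrapositive: If ¬Q, then ¬P
Negate Q: not (m < 28)
Negate P: not (m < 11)

If not (m < 28), then not (m < 11).


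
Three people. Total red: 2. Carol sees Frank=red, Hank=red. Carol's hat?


Total red = 2, seen red = 2
Own red = 2 - 2 = 0
Carol's hat is blue.

blue


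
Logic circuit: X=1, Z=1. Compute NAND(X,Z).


X AND Z = 1
NOT(1) = 0

0


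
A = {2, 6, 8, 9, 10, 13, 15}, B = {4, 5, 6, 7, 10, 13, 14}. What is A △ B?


A = {2, 6, 8, 9, 10, 13, 15}
B = {4, 5, 6, 7, 10, 13, 14}
Operation: symmetric difference
In A only: [2, 8, 9, 15], in B only: [4, 5, 7, 14]

{2, 4, 5, 7, 8, 9, 14, 15}


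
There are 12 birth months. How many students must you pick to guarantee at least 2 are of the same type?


Pigeonhole: to guarantee k in one of n categories, need (k-1)×n + 1.
k = 2, n = 12
Minimum = (2-1) × 12 + 1 = 1 × 12 + 1

13


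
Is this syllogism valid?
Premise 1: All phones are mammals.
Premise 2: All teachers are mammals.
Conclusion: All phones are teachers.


Premise 1: All phones are mammals.
Premise 2: All teachers are mammals.
Conclusion: All phones are teachers.
Fallacy: undistributed middle. mammals is predicate in both.
Counterexample: phones and teachers could be disjoint subsets of mammals.

Invalid


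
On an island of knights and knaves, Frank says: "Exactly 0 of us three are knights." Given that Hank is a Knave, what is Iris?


Frank claims exactly 0 knights among Frank, Hank, Iris.
Given: Hank is a Knave.

Case 1: Frank is a Knight (tells truth)
  Then exactly 0 of the three are knights.
  Counting Frank, Hank: 1 knight(s) so far. Need -1 more → impossible.
Case 2: Frank is a Knave (lies)
  Then the count is NOT 0.
  If Iris = Knave, count = 0 = 0 → claim would be true, contradicts lie.
  If Iris = Knight, count = 1 ≠ 0 → lie confirmed ✓

Iris is a Knight.

Knight


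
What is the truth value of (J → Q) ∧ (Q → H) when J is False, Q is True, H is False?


J = False, Q = True, H = False
Step 1: J → Q is false only when J=True and Q=False. Result: True
Step 2: Q → H is false only when Q=True and H=False. Result: False
Step 3: True ∧ False = False

False


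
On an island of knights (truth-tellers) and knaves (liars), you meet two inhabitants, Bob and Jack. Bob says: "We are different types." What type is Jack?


Bob says: "We are different types."
Case 1: Bob is a Knight (truth-teller)
  Statement is true → they ARE different → Jack is a Knave
Case 2: Bob is a Knave (liar)
  Statement is false → they are NOT different → Jack is a Knave
In both cases, Jack is a Knave.

Knave


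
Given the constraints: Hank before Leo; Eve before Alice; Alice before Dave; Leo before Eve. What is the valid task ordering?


Constraints: Hank before Leo; Eve before Alice; Alice before Dave; Leo before Eve
Method: repeatedly schedule the remaining task that has no remaining task required before it.
  Step 1: remaining {Hank, Leo, Eve, Alice, Dave}; every task except Hank still has a predecessor pending → schedule Hank.
  Step 2: remaining {Leo, Eve, Alice, Dave}; every task except Leo still has a predecessor pending → schedule Leo.
  Step 3: remaining {Eve, Alice, Dave}; every task except Eve still has a predecessor pending → schedule Eve.
  Step 4: remaining {Alice, Dave}; every task except Alice still has a predecessor pending → schedule Alice.
  Step 5: only Dave remains → schedule Dave.
Resulting order:

Hank → Leo → Eve → Alice → Dave


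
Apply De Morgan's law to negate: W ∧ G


De Morgan's law: ¬(P ∧ Q) ≡ ¬P ∨ ¬Q
¬(W ∧ G) = ¬W ∨ ¬G

¬W ∨ ¬G


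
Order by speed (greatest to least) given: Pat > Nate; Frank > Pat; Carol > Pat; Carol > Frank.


Constraints: Pat > Nate; Frank > Pat; Carol > Pat; Carol > Frank
Method: at each step, the next-highest is the one remaining person who never appears on the smaller side of a constraint between remaining people.
  Step 1: remaining {Carol, Frank, Nate, Pat}; on the smaller side: {Frank, Nate, Pat} → Carol is next (Carol > Pat; Carol > Frank).
  Step 2: remaining {Frank, Nate, Pat}; on the smaller side: {Nate, Pat} → Frank is next (Frank > Pat).
  Step 3: remaining {Nate, Pat}; on the smaller side: {Nate} → Pat is next (Pat > Nate).
  Step 4: only Nate remains → lowest.
Final ranking (highest to lowest):

Carol > Frank > Pat > Nate


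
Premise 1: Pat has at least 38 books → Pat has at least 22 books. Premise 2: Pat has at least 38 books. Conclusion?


Modus ponens: P → Q, P ⊢ Q
P: Pat has at least 38 books
Q: Pat has at least 22 books
We have P → Q and P is true.
By modus ponens, Q must be true.

Pat has at least 22 books


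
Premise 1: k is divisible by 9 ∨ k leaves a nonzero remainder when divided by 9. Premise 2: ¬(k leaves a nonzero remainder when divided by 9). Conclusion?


Disjunctive syllogism: P ∨ Q, ¬P ⊢ Q
Disjunction: k is divisible by 9 ∨ k leaves a nonzero remainder when divided by 9
We know it is not the case that k leaves a nonzero remainder when divided by 9.
By disjunctive syllogism, the other disjunct must be true.

k is divisible by 9


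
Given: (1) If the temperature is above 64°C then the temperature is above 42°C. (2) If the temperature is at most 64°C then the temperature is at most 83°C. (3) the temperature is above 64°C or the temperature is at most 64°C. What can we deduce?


Constructive dilemma: (P → Q) ∧ (R → S), P ∨ R ⊢ Q ∨ S
Premise 1: the temperature is above 64°C → the temperature is above 42°C
Premise 2: the temperature is at most 64°C → the temperature is at most 83°C
Premise 3: the temperature is above 64°C ∨ the temperature is at most 64°C
Case 1: Assuming the temperature is above 64°C, then by Premise 1, the temperature is above 42°C.
Case 2: Assuming the temperature is at most 64°C, then by Premise 2, the temperature is at most 83°C.
Since one of the temperature is above 64°C or the temperature is at most 64°C must hold, we get the temperature is above 42°C or the temperature is at most 83°C.

The temperature is above 42°C or the temperature is at most 83°C.


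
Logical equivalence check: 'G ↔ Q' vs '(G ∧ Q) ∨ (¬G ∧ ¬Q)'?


Expression 1: G ↔ Q
Expression 2: (G ∧ Q) ∨ (¬G ∧ ¬Q)
Truth table (G Q | Expr1 Expr2):
  T T |   T     T
  T F |   F     F
  F T |   F     F
  F F |   T     T
All 4 rows agree, so the expressions are logically equivalent.

Yes
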